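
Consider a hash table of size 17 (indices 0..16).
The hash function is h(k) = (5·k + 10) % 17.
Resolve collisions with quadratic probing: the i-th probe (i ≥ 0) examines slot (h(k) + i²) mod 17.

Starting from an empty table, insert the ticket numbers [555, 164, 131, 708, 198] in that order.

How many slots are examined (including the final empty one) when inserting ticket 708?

3

Insert 555: h=14, slot 14 empty => index 14.
Insert 164: h=14, slot 14 occupied => index 15.
Insert 131: h=2, slot 2 empty => index 2.
Insert 708: h=14, slots 14,15 occupied => index 1.
Insert 198: h=14, slots 14,15,1 occupied => index 6.
Table: [∅, 708, 131, ∅, ∅, ∅, 198, ∅, ∅, ∅, ∅, ∅, ∅, ∅, 555, 164, ∅]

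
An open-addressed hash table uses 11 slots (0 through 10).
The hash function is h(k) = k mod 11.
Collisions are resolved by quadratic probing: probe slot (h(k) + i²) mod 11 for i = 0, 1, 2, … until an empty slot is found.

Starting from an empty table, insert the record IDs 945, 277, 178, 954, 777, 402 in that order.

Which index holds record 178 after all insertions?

945: h=10 → slot 10
277: h=2 → slot 2
178: h=2, probe 2,3 → slot 3
954: h=8 → slot 8
777: h=7 → slot 7
402: h=6 → slot 6
Table: [—, —, 277, 178, —, —, 402, 777, 954, —, 945]

3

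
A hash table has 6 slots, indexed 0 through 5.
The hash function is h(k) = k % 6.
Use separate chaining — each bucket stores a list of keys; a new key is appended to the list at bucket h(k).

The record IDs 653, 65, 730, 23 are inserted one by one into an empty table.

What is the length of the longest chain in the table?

653 → bucket 5
65 → bucket 5 (collision)
730 → bucket 4
23 → bucket 5 (collision)
Final buckets:
0: .
1: .
2: .
3: .
4: 730
5: 653 -> 65 -> 23

3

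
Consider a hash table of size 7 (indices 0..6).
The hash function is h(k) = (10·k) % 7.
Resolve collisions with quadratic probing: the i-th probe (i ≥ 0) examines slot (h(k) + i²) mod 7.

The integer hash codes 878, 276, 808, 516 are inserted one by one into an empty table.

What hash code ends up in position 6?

808

Insert 878: h=2, slot 2 empty -> index 2.
Insert 276: h=2, slot 2 occupied -> index 3.
Insert 808: h=2, slots 2,3 occupied -> index 6.
Insert 516: h=1, slot 1 empty -> index 1.
Table: [-, 516, 878, 276, -, -, 808]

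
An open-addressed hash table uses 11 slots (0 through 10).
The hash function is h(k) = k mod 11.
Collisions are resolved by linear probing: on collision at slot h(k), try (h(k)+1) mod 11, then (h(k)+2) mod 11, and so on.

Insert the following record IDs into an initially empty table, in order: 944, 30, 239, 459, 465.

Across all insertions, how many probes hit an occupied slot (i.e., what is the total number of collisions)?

5

Insert 944: h=9, slot 9 empty → index 9.
Insert 30: h=8, slot 8 empty → index 8.
Insert 239: h=8, slots 8,9 occupied → index 10.
Insert 459: h=8, slots 8,9,10 occupied → index 0.
Insert 465: h=3, slot 3 empty → index 3.
Table: [459, _, _, 465, _, _, _, _, 30, 944, 239]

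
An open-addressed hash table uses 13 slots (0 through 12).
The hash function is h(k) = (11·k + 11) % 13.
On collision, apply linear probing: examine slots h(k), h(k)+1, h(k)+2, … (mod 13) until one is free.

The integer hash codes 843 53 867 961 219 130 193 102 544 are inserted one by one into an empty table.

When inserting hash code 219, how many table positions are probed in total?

2

843 hashes to 2; slot 2 is free -> place at 2.
53 hashes to 9; slot 9 is free -> place at 9.
867 hashes to 6; slot 6 is free -> place at 6.
961 hashes to 0; slot 0 is free -> place at 0.
219 hashes to 2; 2 taken -> place at 3.
130 hashes to 11; slot 11 is free -> place at 11.
193 hashes to 2; 2,3 taken -> place at 4.
102 hashes to 2; 2,3,4 taken -> place at 5.
544 hashes to 2; 2,3,4,5,6 taken -> place at 7.
Table: [961, —, 843, 219, 193, 102, 867, 544, —, 53, —, 130, —]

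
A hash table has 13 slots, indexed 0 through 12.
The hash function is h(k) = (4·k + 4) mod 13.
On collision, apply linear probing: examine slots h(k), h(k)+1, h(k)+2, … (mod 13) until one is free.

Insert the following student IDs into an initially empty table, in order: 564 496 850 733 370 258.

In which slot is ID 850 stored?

Insert 564: h=11, slot 11 empty → index 11.
Insert 496: h=12, slot 12 empty → index 12.
Insert 850: h=11, slots 11,12 occupied → index 0.
Insert 733: h=11, slots 11,12,0 occupied → index 1.
Insert 370: h=2, slot 2 empty → index 2.
Insert 258: h=9, slot 9 empty → index 9.
Table: [850, 733, 370, —, —, —, —, —, —, 258, —, 564, 496]

0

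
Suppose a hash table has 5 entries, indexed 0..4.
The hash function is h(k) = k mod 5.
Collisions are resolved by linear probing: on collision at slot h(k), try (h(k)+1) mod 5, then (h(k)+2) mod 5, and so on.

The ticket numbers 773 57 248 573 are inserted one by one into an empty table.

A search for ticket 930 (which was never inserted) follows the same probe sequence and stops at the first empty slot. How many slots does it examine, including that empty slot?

2

773 hashes to 3; slot 3 is free -> place at 3.
57 hashes to 2; slot 2 is free -> place at 2.
248 hashes to 3; 3 taken -> place at 4.
573 hashes to 3; 3,4 taken -> place at 0.
Table: [573, —, 57, 773, 248]
Lookup 930: h=0, probe 0,1 → slot 1 empty, not found.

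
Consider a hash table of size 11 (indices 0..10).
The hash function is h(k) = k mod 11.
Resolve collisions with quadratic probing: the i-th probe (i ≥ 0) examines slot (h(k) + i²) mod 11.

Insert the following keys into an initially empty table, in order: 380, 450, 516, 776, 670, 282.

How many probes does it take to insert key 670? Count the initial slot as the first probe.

3

380 hashes to 6; slot 6 is free => place at 6.
450 hashes to 10; slot 10 is free => place at 10.
516 hashes to 10; 10 taken => place at 0.
776 hashes to 6; 6 taken => place at 7.
670 hashes to 10; 10,0 taken => place at 3.
282 hashes to 7; 7 taken => place at 8.
Table: [516, ∅, ∅, 670, ∅, ∅, 380, 776, 282, ∅, 450]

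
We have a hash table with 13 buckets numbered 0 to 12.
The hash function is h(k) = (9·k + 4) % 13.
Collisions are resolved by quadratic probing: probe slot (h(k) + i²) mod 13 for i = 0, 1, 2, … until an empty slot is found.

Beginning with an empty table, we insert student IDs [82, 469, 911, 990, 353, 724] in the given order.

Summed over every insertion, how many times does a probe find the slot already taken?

3

82: h=1 => slot 1
469: h=0 => slot 0
911: h=0, probe 0,1,4 => slot 4
990: h=9 => slot 9
353: h=9, probe 9,10 => slot 10
724: h=7 => slot 7
Table: [469, 82, _, _, 911, _, _, 724, _, 990, 353, _, _]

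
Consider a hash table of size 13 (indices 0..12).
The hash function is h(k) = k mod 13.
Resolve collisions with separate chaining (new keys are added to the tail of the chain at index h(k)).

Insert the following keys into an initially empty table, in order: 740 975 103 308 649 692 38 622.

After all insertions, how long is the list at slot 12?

740 → bucket 12
975 → bucket 0
103 → bucket 12 (collision)
308 → bucket 9
649 → bucket 12 (collision)
692 → bucket 3
38 → bucket 12 (collision)
622 → bucket 11
Final buckets:
0: 975
1: —
2: —
3: 692
4: —
5: —
6: —
7: —
8: —
9: 308
10: —
11: 622
12: 740 -> 103 -> 649 -> 38

4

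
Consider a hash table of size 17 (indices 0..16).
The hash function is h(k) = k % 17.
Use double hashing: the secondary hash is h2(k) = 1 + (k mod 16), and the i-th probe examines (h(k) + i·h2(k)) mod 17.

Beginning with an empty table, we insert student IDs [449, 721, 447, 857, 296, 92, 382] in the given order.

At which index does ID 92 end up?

449: h=7 => slot 7
721: h=7, h2=2, probe 7,9 => slot 9
447: h=5 => slot 5
857: h=7, h2=10, probe 7,0 => slot 0
296: h=7, h2=9, probe 7,16 => slot 16
92: h=7, h2=13, probe 7,3 => slot 3
382: h=8 => slot 8
Table: [857, -, -, 92, -, 447, -, 449, 382, 721, -, -, -, -, -, -, 296]

3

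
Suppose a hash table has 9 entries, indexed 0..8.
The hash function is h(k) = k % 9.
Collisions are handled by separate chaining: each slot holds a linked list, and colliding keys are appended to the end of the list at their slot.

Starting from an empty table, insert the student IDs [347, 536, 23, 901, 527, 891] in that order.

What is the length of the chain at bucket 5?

347 -> bucket 5
536 -> bucket 5 (collision)
23 -> bucket 5 (collision)
901 -> bucket 1
527 -> bucket 5 (collision)
891 -> bucket 0
Final buckets:
0: 891
1: 901
2: _
3: _
4: _
5: 347 -> 536 -> 23 -> 527
6: _
7: _
8: _

4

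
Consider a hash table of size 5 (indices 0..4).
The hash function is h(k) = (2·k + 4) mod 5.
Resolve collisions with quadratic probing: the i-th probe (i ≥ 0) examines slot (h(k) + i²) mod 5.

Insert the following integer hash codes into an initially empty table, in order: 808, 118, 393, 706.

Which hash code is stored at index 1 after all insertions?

808: h=0 → slot 0
118: h=0, probe 0,1 → slot 1
393: h=0, probe 0,1,4 → slot 4
706: h=1, probe 1,2 → slot 2
Table: [808, 118, 706, ∅, 393]

118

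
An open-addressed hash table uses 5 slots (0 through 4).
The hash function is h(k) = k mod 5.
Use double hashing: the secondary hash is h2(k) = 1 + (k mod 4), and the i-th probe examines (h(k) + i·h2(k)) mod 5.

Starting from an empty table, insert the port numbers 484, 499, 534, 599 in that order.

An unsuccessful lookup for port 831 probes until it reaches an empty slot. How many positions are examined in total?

Insert 484: h=4, slot 4 empty -> index 4.
Insert 499: h=4, h2=4, slot 4 occupied -> index 3.
Insert 534: h=4, h2=3, slot 4 occupied -> index 2.
Insert 599: h=4, h2=4, slots 4,3,2 occupied -> index 1.
Table: [_, 599, 534, 499, 484]
Lookup 831: h=1, h2=4, probe 1,0 → slot 0 empty, not found.

2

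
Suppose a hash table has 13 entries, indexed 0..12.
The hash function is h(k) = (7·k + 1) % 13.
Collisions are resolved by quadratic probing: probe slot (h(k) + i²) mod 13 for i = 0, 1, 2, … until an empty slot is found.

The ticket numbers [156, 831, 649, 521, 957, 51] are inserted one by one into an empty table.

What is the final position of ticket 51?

156: h=1 → slot 1
831: h=7 → slot 7
649: h=7, probe 7,8 → slot 8
521: h=8, probe 8,9 → slot 9
957: h=5 → slot 5
51: h=7, probe 7,8,11 → slot 11
Table: [—, 156, —, —, —, 957, —, 831, 649, 521, —, 51, —]

11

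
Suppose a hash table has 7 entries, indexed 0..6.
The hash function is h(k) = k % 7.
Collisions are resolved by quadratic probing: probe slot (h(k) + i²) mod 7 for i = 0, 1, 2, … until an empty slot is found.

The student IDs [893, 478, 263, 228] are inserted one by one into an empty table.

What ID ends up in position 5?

893: h=4 => slot 4
478: h=2 => slot 2
263: h=4, probe 4,5 => slot 5
228: h=4, probe 4,5,1 => slot 1
Table: [-, 228, 478, -, 893, 263, -]

263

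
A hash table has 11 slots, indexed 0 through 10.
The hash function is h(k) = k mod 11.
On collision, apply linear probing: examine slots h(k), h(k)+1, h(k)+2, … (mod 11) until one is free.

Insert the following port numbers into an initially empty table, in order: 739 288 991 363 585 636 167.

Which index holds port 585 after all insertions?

4

739 hashes to 2; slot 2 is free -> place at 2.
288 hashes to 2; 2 taken -> place at 3.
991 hashes to 1; slot 1 is free -> place at 1.
363 hashes to 0; slot 0 is free -> place at 0.
585 hashes to 2; 2,3 taken -> place at 4.
636 hashes to 9; slot 9 is free -> place at 9.
167 hashes to 2; 2,3,4 taken -> place at 5.
Table: [363, 991, 739, 288, 585, 167, ., ., ., 636, .]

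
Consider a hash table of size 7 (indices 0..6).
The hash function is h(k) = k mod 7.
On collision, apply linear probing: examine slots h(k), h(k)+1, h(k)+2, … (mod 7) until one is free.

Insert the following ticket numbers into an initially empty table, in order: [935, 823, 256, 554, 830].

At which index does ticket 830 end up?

0

935: h=4 → slot 4
823: h=4, probe 4,5 → slot 5
256: h=4, probe 4,5,6 → slot 6
554: h=1 → slot 1
830: h=4, probe 4,5,6,0 → slot 0
Table: [830, 554, ., ., 935, 823, 256]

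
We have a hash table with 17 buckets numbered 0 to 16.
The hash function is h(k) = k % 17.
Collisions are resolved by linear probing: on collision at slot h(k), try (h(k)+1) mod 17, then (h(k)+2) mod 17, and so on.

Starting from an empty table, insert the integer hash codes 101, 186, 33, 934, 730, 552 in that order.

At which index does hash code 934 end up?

101 hashes to 16; slot 16 is free -> place at 16.
186 hashes to 16; 16 taken -> place at 0.
33 hashes to 16; 16,0 taken -> place at 1.
934 hashes to 16; 16,0,1 taken -> place at 2.
730 hashes to 16; 16,0,1,2 taken -> place at 3.
552 hashes to 8; slot 8 is free -> place at 8.
Table: [186, 33, 934, 730, _, _, _, _, 552, _, _, _, _, _, _, _, 101]

2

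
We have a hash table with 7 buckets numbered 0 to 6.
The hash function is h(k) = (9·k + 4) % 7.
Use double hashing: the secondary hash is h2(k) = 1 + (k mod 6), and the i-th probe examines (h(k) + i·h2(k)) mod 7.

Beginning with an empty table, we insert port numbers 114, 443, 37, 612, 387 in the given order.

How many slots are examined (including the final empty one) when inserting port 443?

2

Insert 114: h=1, slot 1 empty -> index 1.
Insert 443: h=1, h2=6, slot 1 occupied -> index 0.
Insert 37: h=1, h2=2, slot 1 occupied -> index 3.
Insert 612: h=3, h2=1, slot 3 occupied -> index 4.
Insert 387: h=1, h2=4, slot 1 occupied -> index 5.
Table: [443, 114, -, 37, 612, 387, -]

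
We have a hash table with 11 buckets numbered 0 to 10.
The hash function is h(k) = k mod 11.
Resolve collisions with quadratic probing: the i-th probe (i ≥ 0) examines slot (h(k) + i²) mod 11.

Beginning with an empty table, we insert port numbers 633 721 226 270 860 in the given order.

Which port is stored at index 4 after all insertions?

633 hashes to 6; slot 6 is free => place at 6.
721 hashes to 6; 6 taken => place at 7.
226 hashes to 6; 6,7 taken => place at 10.
270 hashes to 6; 6,7,10 taken => place at 4.
860 hashes to 2; slot 2 is free => place at 2.
Table: [∅, ∅, 860, ∅, 270, ∅, 633, 721, ∅, ∅, 226]

270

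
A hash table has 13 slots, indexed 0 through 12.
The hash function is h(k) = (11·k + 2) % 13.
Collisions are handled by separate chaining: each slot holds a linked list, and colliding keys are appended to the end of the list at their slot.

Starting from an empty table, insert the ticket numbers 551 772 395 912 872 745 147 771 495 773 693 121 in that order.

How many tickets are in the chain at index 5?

Insert 551: h=5, bucket 5 empty → new chain.
Insert 772: h=5, bucket 5 nonempty → append to chain.
Insert 395: h=5, bucket 5 nonempty → append to chain.
Insert 912: h=11, bucket 11 empty → new chain.
Insert 872: h=0, bucket 0 empty → new chain.
Insert 745: h=7, bucket 7 empty → new chain.
Insert 147: h=7, bucket 7 nonempty → append to chain.
Insert 771: h=7, bucket 7 nonempty → append to chain.
Insert 495: h=0, bucket 0 nonempty → append to chain.
Insert 773: h=3, bucket 3 empty → new chain.
Insert 693: h=7, bucket 7 nonempty → append to chain.
Insert 121: h=7, bucket 7 nonempty → append to chain.
Final buckets:
0: 872 -> 495
1: .
2: .
3: 773
4: .
5: 551 -> 772 -> 395
6: .
7: 745 -> 147 -> 771 -> 693 -> 121
8: .
9: .
10: .
11: 912
12: .

3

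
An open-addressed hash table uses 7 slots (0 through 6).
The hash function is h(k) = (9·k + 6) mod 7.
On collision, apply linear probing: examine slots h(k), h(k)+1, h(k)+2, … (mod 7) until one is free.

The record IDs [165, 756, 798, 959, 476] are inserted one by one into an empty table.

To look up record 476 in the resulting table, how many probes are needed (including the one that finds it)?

165: h=0 → slot 0
756: h=6 → slot 6
798: h=6, probe 6,0,1 → slot 1
959: h=6, probe 6,0,1,2 → slot 2
476: h=6, probe 6,0,1,2,3 → slot 3
Table: [165, 798, 959, 476, -, -, 756]
Lookup 476: h=6, probe 6,0,1,2,3 → found at 3.

5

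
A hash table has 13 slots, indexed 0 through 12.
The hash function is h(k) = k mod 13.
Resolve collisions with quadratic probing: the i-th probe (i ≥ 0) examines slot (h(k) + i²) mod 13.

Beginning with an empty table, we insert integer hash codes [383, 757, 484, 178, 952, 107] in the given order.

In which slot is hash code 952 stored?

7

383: h=6 → slot 6
757: h=3 → slot 3
484: h=3, probe 3,4 → slot 4
178: h=9 → slot 9
952: h=3, probe 3,4,7 → slot 7
107: h=3, probe 3,4,7,12 → slot 12
Table: [∅, ∅, ∅, 757, 484, ∅, 383, 952, ∅, 178, ∅, ∅, 107]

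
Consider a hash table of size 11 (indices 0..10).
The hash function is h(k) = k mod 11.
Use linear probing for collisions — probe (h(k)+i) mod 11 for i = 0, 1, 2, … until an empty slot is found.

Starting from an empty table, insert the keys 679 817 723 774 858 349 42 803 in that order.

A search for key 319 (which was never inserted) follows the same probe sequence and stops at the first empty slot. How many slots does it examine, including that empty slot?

6

Insert 679: h=8, slot 8 empty → index 8.
Insert 817: h=3, slot 3 empty → index 3.
Insert 723: h=8, slot 8 occupied → index 9.
Insert 774: h=4, slot 4 empty → index 4.
Insert 858: h=0, slot 0 empty → index 0.
Insert 349: h=8, slots 8,9 occupied → index 10.
Insert 42: h=9, slots 9,10,0 occupied → index 1.
Insert 803: h=0, slots 0,1 occupied → index 2.
Table: [858, 42, 803, 817, 774, -, -, -, 679, 723, 349]
Lookup 319: h=0, probe 0,1,2,3,4,5 → slot 5 empty, not found.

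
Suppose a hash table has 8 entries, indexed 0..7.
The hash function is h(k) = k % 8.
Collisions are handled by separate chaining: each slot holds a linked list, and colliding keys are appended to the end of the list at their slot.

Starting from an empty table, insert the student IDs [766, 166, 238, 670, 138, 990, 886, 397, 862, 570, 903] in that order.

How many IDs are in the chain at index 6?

Insert 766: h=6, bucket 6 empty → new chain.
Insert 166: h=6, bucket 6 nonempty → append to chain.
Insert 238: h=6, bucket 6 nonempty → append to chain.
Insert 670: h=6, bucket 6 nonempty → append to chain.
Insert 138: h=2, bucket 2 empty → new chain.
Insert 990: h=6, bucket 6 nonempty → append to chain.
Insert 886: h=6, bucket 6 nonempty → append to chain.
Insert 397: h=5, bucket 5 empty → new chain.
Insert 862: h=6, bucket 6 nonempty → append to chain.
Insert 570: h=2, bucket 2 nonempty → append to chain.
Insert 903: h=7, bucket 7 empty → new chain.
Final buckets:
0: _
1: _
2: 138 -> 570
3: _
4: _
5: 397
6: 766 -> 166 -> 238 -> 670 -> 990 -> 886 -> 862
7: 903

7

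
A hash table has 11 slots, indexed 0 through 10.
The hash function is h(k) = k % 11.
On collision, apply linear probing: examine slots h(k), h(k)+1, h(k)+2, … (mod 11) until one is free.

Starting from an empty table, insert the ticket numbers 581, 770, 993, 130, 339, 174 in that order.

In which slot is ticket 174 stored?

581 hashes to 9; slot 9 is free → place at 9.
770 hashes to 0; slot 0 is free → place at 0.
993 hashes to 3; slot 3 is free → place at 3.
130 hashes to 9; 9 taken → place at 10.
339 hashes to 9; 9,10,0 taken → place at 1.
174 hashes to 9; 9,10,0,1 taken → place at 2.
Table: [770, 339, 174, 993, -, -, -, -, -, 581, 130]

2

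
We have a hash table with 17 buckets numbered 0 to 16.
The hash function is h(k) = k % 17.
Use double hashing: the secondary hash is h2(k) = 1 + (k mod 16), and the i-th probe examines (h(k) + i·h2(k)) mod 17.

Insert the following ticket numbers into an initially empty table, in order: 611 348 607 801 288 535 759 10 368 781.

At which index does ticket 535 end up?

7

611 hashes to 16; slot 16 is free -> place at 16.
348 hashes to 8; slot 8 is free -> place at 8.
607 hashes to 12; slot 12 is free -> place at 12.
801 hashes to 2; slot 2 is free -> place at 2.
288 hashes to 16, h2=1; 16 taken -> place at 0.
535 hashes to 8, h2=8; 8,16 taken -> place at 7.
759 hashes to 11; slot 11 is free -> place at 11.
10 hashes to 10; slot 10 is free -> place at 10.
368 hashes to 11, h2=1; 11,12 taken -> place at 13.
781 hashes to 16, h2=14; 16,13,10,7 taken -> place at 4.
Table: [288, _, 801, _, 781, _, _, 535, 348, _, 10, 759, 607, 368, _, _, 611]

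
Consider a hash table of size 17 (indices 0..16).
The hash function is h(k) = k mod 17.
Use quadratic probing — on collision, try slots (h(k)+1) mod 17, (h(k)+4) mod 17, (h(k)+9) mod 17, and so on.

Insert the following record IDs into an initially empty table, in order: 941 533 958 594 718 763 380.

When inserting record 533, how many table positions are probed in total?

2

Insert 941: h=6, slot 6 empty -> index 6.
Insert 533: h=6, slot 6 occupied -> index 7.
Insert 958: h=6, slots 6,7 occupied -> index 10.
Insert 594: h=16, slot 16 empty -> index 16.
Insert 718: h=4, slot 4 empty -> index 4.
Insert 763: h=15, slot 15 empty -> index 15.
Insert 380: h=6, slots 6,7,10,15 occupied -> index 5.
Table: [_, _, _, _, 718, 380, 941, 533, _, _, 958, _, _, _, _, 763, 594]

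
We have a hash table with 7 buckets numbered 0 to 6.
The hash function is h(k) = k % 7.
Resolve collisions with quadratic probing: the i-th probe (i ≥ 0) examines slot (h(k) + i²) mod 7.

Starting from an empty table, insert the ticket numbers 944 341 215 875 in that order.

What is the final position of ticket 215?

Insert 944: h=6, slot 6 empty -> index 6.
Insert 341: h=5, slot 5 empty -> index 5.
Insert 215: h=5, slots 5,6 occupied -> index 2.
Insert 875: h=0, slot 0 empty -> index 0.
Table: [875, ., 215, ., ., 341, 944]

2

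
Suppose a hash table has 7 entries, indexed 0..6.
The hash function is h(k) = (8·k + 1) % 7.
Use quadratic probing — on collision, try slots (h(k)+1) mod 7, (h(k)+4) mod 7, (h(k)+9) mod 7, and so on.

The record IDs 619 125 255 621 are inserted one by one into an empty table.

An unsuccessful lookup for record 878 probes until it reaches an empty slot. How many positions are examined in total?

3

619: h=4 -> slot 4
125: h=0 -> slot 0
255: h=4, probe 4,5 -> slot 5
621: h=6 -> slot 6
Table: [125, ∅, ∅, ∅, 619, 255, 621]
Lookup 878: h=4, probe 4,5,1 → slot 1 empty, not found.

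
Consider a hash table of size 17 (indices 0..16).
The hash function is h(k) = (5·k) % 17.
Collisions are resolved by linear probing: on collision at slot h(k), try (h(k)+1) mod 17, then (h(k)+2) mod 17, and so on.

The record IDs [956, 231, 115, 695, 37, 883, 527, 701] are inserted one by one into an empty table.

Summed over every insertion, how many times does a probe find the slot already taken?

956 hashes to 3; slot 3 is free → place at 3.
231 hashes to 16; slot 16 is free → place at 16.
115 hashes to 14; slot 14 is free → place at 14.
695 hashes to 7; slot 7 is free → place at 7.
37 hashes to 15; slot 15 is free → place at 15.
883 hashes to 12; slot 12 is free → place at 12.
527 hashes to 0; slot 0 is free → place at 0.
701 hashes to 3; 3 taken → place at 4.
Table: [527, —, —, 956, 701, —, —, 695, —, —, —, —, 883, —, 115, 37, 231]

1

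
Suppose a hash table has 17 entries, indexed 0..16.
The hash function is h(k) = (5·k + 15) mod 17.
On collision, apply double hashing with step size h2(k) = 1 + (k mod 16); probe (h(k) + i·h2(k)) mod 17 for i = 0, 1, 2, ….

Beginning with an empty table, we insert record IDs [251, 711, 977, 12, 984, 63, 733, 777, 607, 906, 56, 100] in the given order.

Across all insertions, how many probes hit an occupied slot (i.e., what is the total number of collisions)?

251 hashes to 12; slot 12 is free → place at 12.
711 hashes to 0; slot 0 is free → place at 0.
977 hashes to 4; slot 4 is free → place at 4.
12 hashes to 7; slot 7 is free → place at 7.
984 hashes to 5; slot 5 is free → place at 5.
63 hashes to 7, h2=16; 7 taken → place at 6.
733 hashes to 8; slot 8 is free → place at 8.
777 hashes to 7, h2=10; 7,0 taken → place at 10.
607 hashes to 7, h2=16; 7,6,5,4 taken → place at 3.
906 hashes to 6, h2=11; 6,0 taken → place at 11.
56 hashes to 6, h2=9; 6 taken → place at 15.
100 hashes to 5, h2=5; 5,10,15,3,8 taken → place at 13.
Table: [711, ., ., 607, 977, 984, 63, 12, 733, ., 777, 906, 251, 100, ., 56, .]

15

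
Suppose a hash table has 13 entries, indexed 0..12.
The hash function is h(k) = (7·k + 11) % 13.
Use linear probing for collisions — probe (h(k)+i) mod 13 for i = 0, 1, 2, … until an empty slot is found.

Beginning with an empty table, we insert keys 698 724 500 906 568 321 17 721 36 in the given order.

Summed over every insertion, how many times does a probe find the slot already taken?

698 hashes to 9; slot 9 is free -> place at 9.
724 hashes to 9; 9 taken -> place at 10.
500 hashes to 1; slot 1 is free -> place at 1.
906 hashes to 9; 9,10 taken -> place at 11.
568 hashes to 9; 9,10,11 taken -> place at 12.
321 hashes to 9; 9,10,11,12 taken -> place at 0.
17 hashes to 0; 0,1 taken -> place at 2.
721 hashes to 1; 1,2 taken -> place at 3.
36 hashes to 3; 3 taken -> place at 4.
Table: [321, 500, 17, 721, 36, ∅, ∅, ∅, ∅, 698, 724, 906, 568]

15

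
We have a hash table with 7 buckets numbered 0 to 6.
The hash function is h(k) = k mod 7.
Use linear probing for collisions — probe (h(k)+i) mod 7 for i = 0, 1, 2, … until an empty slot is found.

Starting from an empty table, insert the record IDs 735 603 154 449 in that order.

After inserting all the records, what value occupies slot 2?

154

735: h=0 -> slot 0
603: h=1 -> slot 1
154: h=0, probe 0,1,2 -> slot 2
449: h=1, probe 1,2,3 -> slot 3
Table: [735, 603, 154, 449, -, -, -]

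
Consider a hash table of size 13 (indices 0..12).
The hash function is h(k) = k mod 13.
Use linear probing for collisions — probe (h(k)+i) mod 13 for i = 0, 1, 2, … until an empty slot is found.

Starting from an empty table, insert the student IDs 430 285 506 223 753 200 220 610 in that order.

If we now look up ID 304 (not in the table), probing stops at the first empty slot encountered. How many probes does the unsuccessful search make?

Insert 430: h=1, slot 1 empty -> index 1.
Insert 285: h=12, slot 12 empty -> index 12.
Insert 506: h=12, slot 12 occupied -> index 0.
Insert 223: h=2, slot 2 empty -> index 2.
Insert 753: h=12, slots 12,0,1,2 occupied -> index 3.
Insert 200: h=5, slot 5 empty -> index 5.
Insert 220: h=12, slots 12,0,1,2,3 occupied -> index 4.
Insert 610: h=12, slots 12,0,1,2,3,4,5 occupied -> index 6.
Table: [506, 430, 223, 753, 220, 200, 610, —, —, —, —, —, 285]
Lookup 304: h=5, probe 5,6,7 → slot 7 empty, not found.

3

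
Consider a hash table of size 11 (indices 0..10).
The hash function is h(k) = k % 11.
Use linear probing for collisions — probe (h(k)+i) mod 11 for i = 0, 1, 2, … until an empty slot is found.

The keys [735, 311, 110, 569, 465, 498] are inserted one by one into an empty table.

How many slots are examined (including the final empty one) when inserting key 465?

2

Insert 735: h=9, slot 9 empty -> index 9.
Insert 311: h=3, slot 3 empty -> index 3.
Insert 110: h=0, slot 0 empty -> index 0.
Insert 569: h=8, slot 8 empty -> index 8.
Insert 465: h=3, slot 3 occupied -> index 4.
Insert 498: h=3, slots 3,4 occupied -> index 5.
Table: [110, ∅, ∅, 311, 465, 498, ∅, ∅, 569, 735, ∅]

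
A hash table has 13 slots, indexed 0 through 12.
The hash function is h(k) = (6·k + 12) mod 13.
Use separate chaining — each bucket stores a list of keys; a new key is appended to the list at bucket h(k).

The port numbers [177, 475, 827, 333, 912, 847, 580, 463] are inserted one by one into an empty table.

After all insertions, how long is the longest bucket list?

5

Insert 177: h=8, bucket 8 empty -> new chain.
Insert 475: h=2, bucket 2 empty -> new chain.
Insert 827: h=8, bucket 8 nonempty -> append to chain.
Insert 333: h=8, bucket 8 nonempty -> append to chain.
Insert 912: h=11, bucket 11 empty -> new chain.
Insert 847: h=11, bucket 11 nonempty -> append to chain.
Insert 580: h=8, bucket 8 nonempty -> append to chain.
Insert 463: h=8, bucket 8 nonempty -> append to chain.
Final buckets:
0: .
1: .
2: 475
3: .
4: .
5: .
6: .
7: .
8: 177 -> 827 -> 333 -> 580 -> 463
9: .
10: .
11: 912 -> 847
12: .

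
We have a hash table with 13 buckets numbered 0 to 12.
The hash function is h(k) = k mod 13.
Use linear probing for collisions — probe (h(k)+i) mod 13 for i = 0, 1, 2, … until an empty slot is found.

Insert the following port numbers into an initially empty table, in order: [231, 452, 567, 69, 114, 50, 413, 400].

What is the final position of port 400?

2

Insert 231: h=10, slot 10 empty -> index 10.
Insert 452: h=10, slot 10 occupied -> index 11.
Insert 567: h=8, slot 8 empty -> index 8.
Insert 69: h=4, slot 4 empty -> index 4.
Insert 114: h=10, slots 10,11 occupied -> index 12.
Insert 50: h=11, slots 11,12 occupied -> index 0.
Insert 413: h=10, slots 10,11,12,0 occupied -> index 1.
Insert 400: h=10, slots 10,11,12,0,1 occupied -> index 2.
Table: [50, 413, 400, —, 69, —, —, —, 567, —, 231, 452, 114]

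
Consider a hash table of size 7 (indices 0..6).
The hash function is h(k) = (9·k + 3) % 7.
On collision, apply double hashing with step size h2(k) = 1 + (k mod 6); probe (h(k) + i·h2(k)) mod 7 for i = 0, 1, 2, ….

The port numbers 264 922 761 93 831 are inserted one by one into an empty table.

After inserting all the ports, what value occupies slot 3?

831

264 hashes to 6; slot 6 is free -> place at 6.
922 hashes to 6, h2=5; 6 taken -> place at 4.
761 hashes to 6, h2=6; 6 taken -> place at 5.
93 hashes to 0; slot 0 is free -> place at 0.
831 hashes to 6, h2=4; 6 taken -> place at 3.
Table: [93, ., ., 831, 922, 761, 264]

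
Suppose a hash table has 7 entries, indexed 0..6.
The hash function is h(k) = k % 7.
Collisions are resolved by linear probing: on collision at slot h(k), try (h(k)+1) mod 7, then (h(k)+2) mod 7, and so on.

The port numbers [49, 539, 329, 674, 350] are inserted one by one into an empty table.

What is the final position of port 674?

3

Insert 49: h=0, slot 0 empty => index 0.
Insert 539: h=0, slot 0 occupied => index 1.
Insert 329: h=0, slots 0,1 occupied => index 2.
Insert 674: h=2, slot 2 occupied => index 3.
Insert 350: h=0, slots 0,1,2,3 occupied => index 4.
Table: [49, 539, 329, 674, 350, ., .]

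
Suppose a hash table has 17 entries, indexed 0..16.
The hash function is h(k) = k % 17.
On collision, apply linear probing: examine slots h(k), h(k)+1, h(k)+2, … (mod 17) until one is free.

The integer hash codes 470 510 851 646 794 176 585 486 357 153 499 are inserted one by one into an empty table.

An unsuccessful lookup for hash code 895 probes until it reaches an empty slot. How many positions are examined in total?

Insert 470: h=11, slot 11 empty => index 11.
Insert 510: h=0, slot 0 empty => index 0.
Insert 851: h=1, slot 1 empty => index 1.
Insert 646: h=0, slots 0,1 occupied => index 2.
Insert 794: h=12, slot 12 empty => index 12.
Insert 176: h=6, slot 6 empty => index 6.
Insert 585: h=7, slot 7 empty => index 7.
Insert 486: h=10, slot 10 empty => index 10.
Insert 357: h=0, slots 0,1,2 occupied => index 3.
Insert 153: h=0, slots 0,1,2,3 occupied => index 4.
Insert 499: h=6, slots 6,7 occupied => index 8.
Table: [510, 851, 646, 357, 153, —, 176, 585, 499, —, 486, 470, 794, —, —, —, —]
Lookup 895: h=11, probe 11,12,13 → slot 13 empty, not found.

3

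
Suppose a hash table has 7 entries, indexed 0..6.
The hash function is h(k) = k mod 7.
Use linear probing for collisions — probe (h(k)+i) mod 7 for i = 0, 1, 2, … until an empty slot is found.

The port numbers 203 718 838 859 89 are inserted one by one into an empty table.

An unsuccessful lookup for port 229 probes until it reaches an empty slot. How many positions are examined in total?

5

Insert 203: h=0, slot 0 empty -> index 0.
Insert 718: h=4, slot 4 empty -> index 4.
Insert 838: h=5, slot 5 empty -> index 5.
Insert 859: h=5, slot 5 occupied -> index 6.
Insert 89: h=5, slots 5,6,0 occupied -> index 1.
Table: [203, 89, _, _, 718, 838, 859]
Lookup 229: h=5, probe 5,6,0,1,2 → slot 2 empty, not found.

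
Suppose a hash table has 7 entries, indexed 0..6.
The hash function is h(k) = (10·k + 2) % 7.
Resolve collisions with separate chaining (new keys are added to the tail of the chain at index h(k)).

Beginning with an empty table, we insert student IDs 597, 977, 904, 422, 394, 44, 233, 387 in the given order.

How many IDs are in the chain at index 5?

1

597 → bucket 1
977 → bucket 0
904 → bucket 5
422 → bucket 1 (collision)
394 → bucket 1 (collision)
44 → bucket 1 (collision)
233 → bucket 1 (collision)
387 → bucket 1 (collision)
Final buckets:
0: 977
1: 597 -> 422 -> 394 -> 44 -> 233 -> 387
2: _
3: _
4: _
5: 904
6: _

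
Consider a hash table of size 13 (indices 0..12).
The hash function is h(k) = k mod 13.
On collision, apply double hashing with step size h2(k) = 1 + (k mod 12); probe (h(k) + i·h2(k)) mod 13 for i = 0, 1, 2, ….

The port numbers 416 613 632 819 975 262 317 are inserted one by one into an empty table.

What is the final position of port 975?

416 hashes to 0; slot 0 is free -> place at 0.
613 hashes to 2; slot 2 is free -> place at 2.
632 hashes to 8; slot 8 is free -> place at 8.
819 hashes to 0, h2=4; 0 taken -> place at 4.
975 hashes to 0, h2=4; 0,4,8 taken -> place at 12.
262 hashes to 2, h2=11; 2,0 taken -> place at 11.
317 hashes to 5; slot 5 is free -> place at 5.
Table: [416, ∅, 613, ∅, 819, 317, ∅, ∅, 632, ∅, ∅, 262, 975]

12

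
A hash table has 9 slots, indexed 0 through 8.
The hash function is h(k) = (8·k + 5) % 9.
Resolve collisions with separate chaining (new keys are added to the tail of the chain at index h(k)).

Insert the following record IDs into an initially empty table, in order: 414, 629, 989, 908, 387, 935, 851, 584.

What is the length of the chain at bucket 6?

5

Insert 414: h=5, bucket 5 empty -> new chain.
Insert 629: h=6, bucket 6 empty -> new chain.
Insert 989: h=6, bucket 6 nonempty -> append to chain.
Insert 908: h=6, bucket 6 nonempty -> append to chain.
Insert 387: h=5, bucket 5 nonempty -> append to chain.
Insert 935: h=6, bucket 6 nonempty -> append to chain.
Insert 851: h=0, bucket 0 empty -> new chain.
Insert 584: h=6, bucket 6 nonempty -> append to chain.
Final buckets:
0: 851
1: -
2: -
3: -
4: -
5: 414 -> 387
6: 629 -> 989 -> 908 -> 935 -> 584
7: -
8: -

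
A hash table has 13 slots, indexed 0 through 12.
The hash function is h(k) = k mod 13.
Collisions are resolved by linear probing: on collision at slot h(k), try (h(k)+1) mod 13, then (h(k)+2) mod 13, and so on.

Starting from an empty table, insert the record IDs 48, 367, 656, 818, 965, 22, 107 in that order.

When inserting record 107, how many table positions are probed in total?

Insert 48: h=9, slot 9 empty => index 9.
Insert 367: h=3, slot 3 empty => index 3.
Insert 656: h=6, slot 6 empty => index 6.
Insert 818: h=12, slot 12 empty => index 12.
Insert 965: h=3, slot 3 occupied => index 4.
Insert 22: h=9, slot 9 occupied => index 10.
Insert 107: h=3, slots 3,4 occupied => index 5.
Table: [_, _, _, 367, 965, 107, 656, _, _, 48, 22, _, 818]

3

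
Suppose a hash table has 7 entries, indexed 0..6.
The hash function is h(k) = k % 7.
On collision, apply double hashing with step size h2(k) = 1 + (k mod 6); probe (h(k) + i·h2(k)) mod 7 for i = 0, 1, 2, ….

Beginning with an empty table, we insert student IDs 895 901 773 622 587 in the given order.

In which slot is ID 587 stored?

2

Insert 895: h=6, slot 6 empty → index 6.
Insert 901: h=5, slot 5 empty → index 5.
Insert 773: h=3, slot 3 empty → index 3.
Insert 622: h=6, h2=5, slot 6 occupied → index 4.
Insert 587: h=6, h2=6, slots 6,5,4,3 occupied → index 2.
Table: [-, -, 587, 773, 622, 901, 895]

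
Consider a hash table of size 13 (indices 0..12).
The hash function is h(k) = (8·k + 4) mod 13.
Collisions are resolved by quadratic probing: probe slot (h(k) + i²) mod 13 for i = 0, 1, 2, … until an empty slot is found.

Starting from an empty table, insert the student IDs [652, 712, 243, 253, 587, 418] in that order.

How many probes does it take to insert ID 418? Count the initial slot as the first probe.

652: h=7 => slot 7
712: h=6 => slot 6
243: h=11 => slot 11
253: h=0 => slot 0
587: h=7, probe 7,8 => slot 8
418: h=7, probe 7,8,11,3 => slot 3
Table: [253, ., ., 418, ., ., 712, 652, 587, ., ., 243, .]

4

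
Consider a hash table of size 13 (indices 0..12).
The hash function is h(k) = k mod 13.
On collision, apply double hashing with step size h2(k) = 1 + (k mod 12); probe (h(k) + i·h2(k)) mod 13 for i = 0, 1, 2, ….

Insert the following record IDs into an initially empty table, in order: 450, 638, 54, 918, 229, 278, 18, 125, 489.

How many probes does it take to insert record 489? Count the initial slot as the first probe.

6

450 hashes to 8; slot 8 is free → place at 8.
638 hashes to 1; slot 1 is free → place at 1.
54 hashes to 2; slot 2 is free → place at 2.
918 hashes to 8, h2=7; 8,2 taken → place at 9.
229 hashes to 8, h2=2; 8 taken → place at 10.
278 hashes to 5; slot 5 is free → place at 5.
18 hashes to 5, h2=7; 5 taken → place at 12.
125 hashes to 8, h2=6; 8,1 taken → place at 7.
489 hashes to 8, h2=10; 8,5,2,12,9 taken → place at 6.
Table: [-, 638, 54, -, -, 278, 489, 125, 450, 918, 229, -, 18]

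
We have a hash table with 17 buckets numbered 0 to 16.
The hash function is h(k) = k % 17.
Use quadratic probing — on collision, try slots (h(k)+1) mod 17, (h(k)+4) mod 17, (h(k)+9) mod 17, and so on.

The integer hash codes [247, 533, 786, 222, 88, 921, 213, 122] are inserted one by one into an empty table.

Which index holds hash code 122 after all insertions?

12

Insert 247: h=9, slot 9 empty -> index 9.
Insert 533: h=6, slot 6 empty -> index 6.
Insert 786: h=4, slot 4 empty -> index 4.
Insert 222: h=1, slot 1 empty -> index 1.
Insert 88: h=3, slot 3 empty -> index 3.
Insert 921: h=3, slots 3,4 occupied -> index 7.
Insert 213: h=9, slot 9 occupied -> index 10.
Insert 122: h=3, slots 3,4,7 occupied -> index 12.
Table: [-, 222, -, 88, 786, -, 533, 921, -, 247, 213, -, 122, -, -, -, -]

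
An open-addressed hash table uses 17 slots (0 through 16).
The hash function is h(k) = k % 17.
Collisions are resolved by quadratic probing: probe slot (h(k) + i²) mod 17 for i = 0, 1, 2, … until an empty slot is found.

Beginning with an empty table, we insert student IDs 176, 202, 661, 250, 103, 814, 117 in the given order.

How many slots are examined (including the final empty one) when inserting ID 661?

2

176 hashes to 6; slot 6 is free → place at 6.
202 hashes to 15; slot 15 is free → place at 15.
661 hashes to 15; 15 taken → place at 16.
250 hashes to 12; slot 12 is free → place at 12.
103 hashes to 1; slot 1 is free → place at 1.
814 hashes to 15; 15,16 taken → place at 2.
117 hashes to 15; 15,16,2 taken → place at 7.
Table: [., 103, 814, ., ., ., 176, 117, ., ., ., ., 250, ., ., 202, 661]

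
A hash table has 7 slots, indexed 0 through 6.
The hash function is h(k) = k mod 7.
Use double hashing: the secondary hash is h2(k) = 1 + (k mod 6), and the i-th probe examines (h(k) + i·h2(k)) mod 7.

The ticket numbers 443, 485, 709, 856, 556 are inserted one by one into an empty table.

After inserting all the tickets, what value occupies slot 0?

856

Insert 443: h=2, slot 2 empty → index 2.
Insert 485: h=2, h2=6, slot 2 occupied → index 1.
Insert 709: h=2, h2=2, slot 2 occupied → index 4.
Insert 856: h=2, h2=5, slot 2 occupied → index 0.
Insert 556: h=3, slot 3 empty → index 3.
Table: [856, 485, 443, 556, 709, -, -]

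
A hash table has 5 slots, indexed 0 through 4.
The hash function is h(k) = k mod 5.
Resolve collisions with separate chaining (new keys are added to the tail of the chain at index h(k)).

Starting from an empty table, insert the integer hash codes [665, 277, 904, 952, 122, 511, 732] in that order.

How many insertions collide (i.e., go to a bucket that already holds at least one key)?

Insert 665: h=0, bucket 0 empty -> new chain.
Insert 277: h=2, bucket 2 empty -> new chain.
Insert 904: h=4, bucket 4 empty -> new chain.
Insert 952: h=2, bucket 2 nonempty -> append to chain.
Insert 122: h=2, bucket 2 nonempty -> append to chain.
Insert 511: h=1, bucket 1 empty -> new chain.
Insert 732: h=2, bucket 2 nonempty -> append to chain.
Final buckets:
0: 665
1: 511
2: 277 -> 952 -> 122 -> 732
3: ∅
4: 904

3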